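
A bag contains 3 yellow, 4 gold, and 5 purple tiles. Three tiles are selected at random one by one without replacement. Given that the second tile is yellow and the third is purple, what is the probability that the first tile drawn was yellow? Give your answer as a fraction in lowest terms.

1/5

P(first=yellow and the second tile is yellow and the third is purple) = (3/12)·(2/11)·(5/10) = 1/44.
P(E) = Σ over first color = 1/44 + 1/22 + 1/22 = 5/44.
By Bayes, P(first=yellow | E) = 1/44 / 5/44 = 1/5 ≈ 0.2000.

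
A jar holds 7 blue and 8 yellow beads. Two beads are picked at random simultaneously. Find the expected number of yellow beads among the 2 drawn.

16/15

By linearity of expectation, E[X] = Σ P(draw i is yellow); by symmetry each draw (even without replacement) has P(yellow) = 8/15.
E[X] = 2 · 8/15 = 16/15 ≈ 1.0667.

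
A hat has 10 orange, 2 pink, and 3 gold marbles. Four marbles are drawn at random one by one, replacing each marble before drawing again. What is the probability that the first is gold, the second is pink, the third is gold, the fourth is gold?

2/1875

Multiply the conditional probability of each draw in order, with replacement (the composition resets each draw).
P = (3/15) · (2/15) · (3/15) · (3/15) = 2/1875 ≈ 0.0011.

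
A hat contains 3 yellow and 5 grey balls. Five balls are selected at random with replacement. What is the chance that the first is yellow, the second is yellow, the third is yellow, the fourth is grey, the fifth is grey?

675/32768

Multiply the conditional probability of each draw in order, with replacement (the composition resets each draw).
P = (3/8) · (3/8) · (3/8) · (5/8) · (5/8) = 675/32768 ≈ 0.0206.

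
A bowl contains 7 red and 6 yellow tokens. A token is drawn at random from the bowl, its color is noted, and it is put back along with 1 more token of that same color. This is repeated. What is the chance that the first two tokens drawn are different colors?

Either yellow then red, or red then yellow; after the first draw the total is 14.
P = (6/13)·(7/14) + (7/13)·(6/14) = 6/13 ≈ 0.4615.

6/13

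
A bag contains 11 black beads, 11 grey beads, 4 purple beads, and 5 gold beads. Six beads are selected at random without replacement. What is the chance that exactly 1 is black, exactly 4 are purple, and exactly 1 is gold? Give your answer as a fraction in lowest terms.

Unordered draws without replacement: count favorable combinations over C(31,6).
Favorable = C(11,1) · C(11,0) · C(4,4) · C(5,1) = 55; total = C(31,6) = 736281.
P = 55/736281 = 55/736281 ≈ 0.0001.

55/736281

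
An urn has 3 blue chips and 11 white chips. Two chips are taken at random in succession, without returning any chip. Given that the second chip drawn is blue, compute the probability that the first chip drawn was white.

11/13

P(first=white and the second chip drawn is blue) = (11/14)·(3/13) = 33/182.
P(the second chip drawn is blue) = Σ over first color = 3/91 + 33/182 = 3/14.
By Bayes, P(first=white | the second chip drawn is blue) = 33/182 / 3/14 = 11/13 ≈ 0.8462.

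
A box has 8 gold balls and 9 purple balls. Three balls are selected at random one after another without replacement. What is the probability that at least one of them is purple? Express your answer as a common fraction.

78/85

Use the complement: P(at least one purple) = 1 − P(no purple).
P(none) = C(8,3)/C(17,3) = 56/680.
So P = 1 − 56/680 = 78/85 ≈ 0.9176.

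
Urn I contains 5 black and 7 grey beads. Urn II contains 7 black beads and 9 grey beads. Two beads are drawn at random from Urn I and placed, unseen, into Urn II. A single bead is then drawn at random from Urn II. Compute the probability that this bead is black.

Condition on how many of the transferred beads are black (from Urn I: 5 black of 12; then Urn II has 18 total).
  0 black: C(5,0)C(7,2)/C(12,2) = 7/22; then P = 7/18
  1 black: C(5,1)C(7,1)/C(12,2) = 35/66; then P = 8/18
  2 black: C(5,2)C(7,0)/C(12,2) = 5/33; then P = 9/18
P(black from Urn II) = 47/108 ≈ 0.4352.

47/108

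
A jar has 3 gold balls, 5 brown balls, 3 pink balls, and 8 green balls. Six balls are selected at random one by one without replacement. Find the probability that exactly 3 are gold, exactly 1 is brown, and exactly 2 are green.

Unordered draws without replacement: count favorable combinations over C(19,6).
Favorable = C(3,3) · C(5,1) · C(3,0) · C(8,2) = 140; total = C(19,6) = 27132.
P = 140/27132 = 5/969 ≈ 0.0052.

5/969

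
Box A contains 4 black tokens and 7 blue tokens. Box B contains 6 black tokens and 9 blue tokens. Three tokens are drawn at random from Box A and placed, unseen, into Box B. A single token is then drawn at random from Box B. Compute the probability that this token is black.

13/33

Condition on how many of the transferred tokens are black (from Box A: 4 black of 11; then Box B has 18 total).
  0 black: C(4,0)C(7,3)/C(11,3) = 7/33; then P = 6/18
  1 black: C(4,1)C(7,2)/C(11,3) = 28/55; then P = 7/18
  2 black: C(4,2)C(7,1)/C(11,3) = 14/55; then P = 8/18
  3 black: C(4,3)C(7,0)/C(11,3) = 4/165; then P = 9/18
P(black from Box B) = 13/33 ≈ 0.3939.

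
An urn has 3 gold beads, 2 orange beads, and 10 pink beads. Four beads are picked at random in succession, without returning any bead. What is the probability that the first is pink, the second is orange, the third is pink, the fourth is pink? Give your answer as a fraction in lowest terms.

4/91

Multiply the conditional probability of each draw in order, without replacement, so each draw removes one from its color and from the total.
P = (10/15) · (2/14) · (9/13) · (8/12) = 4/91 ≈ 0.0440.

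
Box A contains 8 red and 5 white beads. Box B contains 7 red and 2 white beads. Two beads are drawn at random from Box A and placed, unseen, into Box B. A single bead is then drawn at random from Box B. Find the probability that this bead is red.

107/143

Condition on how many of the transferred beads are red (from Box A: 8 red of 13; then Box B has 11 total).
  0 red: C(8,0)C(5,2)/C(13,2) = 5/39; then P = 7/11
  1 red: C(8,1)C(5,1)/C(13,2) = 20/39; then P = 8/11
  2 red: C(8,2)C(5,0)/C(13,2) = 14/39; then P = 9/11
P(red from Box B) = 107/143 ≈ 0.7483.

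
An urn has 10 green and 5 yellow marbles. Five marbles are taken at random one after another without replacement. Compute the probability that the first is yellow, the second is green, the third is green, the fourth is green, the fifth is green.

Multiply the conditional probability of each draw in order, without replacement, so each draw removes one from its color and from the total.
P = (5/15) · (10/14) · (9/13) · (8/12) · (7/11) = 10/143 ≈ 0.0699.

10/143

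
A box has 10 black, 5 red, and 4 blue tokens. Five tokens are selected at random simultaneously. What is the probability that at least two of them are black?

Sum the hypergeometric tail for j = 2,…,5 black tokens.
Favorable = C(10,2)·C(9,3) + C(10,3)·C(9,2) + C(10,4)·C(9,1) + C(10,5)·C(9,0) = 10242; total = C(19,5) = 11628.
P = 10242/11628 = 569/646 ≈ 0.8808.

569/646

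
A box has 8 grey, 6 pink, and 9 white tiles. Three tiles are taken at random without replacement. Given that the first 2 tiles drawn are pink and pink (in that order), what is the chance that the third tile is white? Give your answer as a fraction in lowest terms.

3/7

After removing 2 pink, the box has 9 white out of 21 remaining.
P(third is white | given) = 9/21 = 3/7 ≈ 0.4286.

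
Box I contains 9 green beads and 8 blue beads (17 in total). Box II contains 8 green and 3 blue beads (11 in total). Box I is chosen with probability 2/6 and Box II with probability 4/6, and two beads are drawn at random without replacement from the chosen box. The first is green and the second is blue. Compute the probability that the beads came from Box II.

P(E | Box I) = 9/34; P(E | Box II) = 12/55.
P(E) = 1/3·9/34 + 2/3·12/55 = 437/1870.
By Bayes' rule, P(Box II | E) = 8/55 / 437/1870 = 272/437 ≈ 0.6224.

272/437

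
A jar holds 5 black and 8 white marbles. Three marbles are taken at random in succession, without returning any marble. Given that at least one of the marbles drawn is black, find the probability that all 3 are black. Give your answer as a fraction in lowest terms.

1/23

P(all 3 black) = C(5,3)/C(13,3) = 5/143; P(at least one black) = 1 − C(8,3)/C(13,3) = 115/143.
Since 'all 3 black' ⊆ 'at least one black', P(all 3 | at least one) = 5/143 / 115/143 = 1/23 ≈ 0.0435.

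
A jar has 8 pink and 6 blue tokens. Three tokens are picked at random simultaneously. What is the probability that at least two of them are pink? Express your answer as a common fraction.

Sum the hypergeometric tail for j = 2,…,3 pink tokens.
Favorable = C(8,2)·C(6,1) + C(8,3)·C(6,0) = 224; total = C(14,3) = 364.
P = 224/364 = 8/13 ≈ 0.6154.

8/13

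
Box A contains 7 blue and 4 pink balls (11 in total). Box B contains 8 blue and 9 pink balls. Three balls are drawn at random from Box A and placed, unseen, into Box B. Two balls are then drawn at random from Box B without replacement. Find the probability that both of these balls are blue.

Condition on how many of the transferred balls are blue (from Box A: 7 blue of 11; then Box B has 20 total).
  0 blue: C(7,0)C(4,3)/C(11,3) = 4/165; then P = C(8,2)/C(20,2) = 14/95
  1 blue: C(7,1)C(4,2)/C(11,3) = 14/55; then P = C(9,2)/C(20,2) = 18/95
  2 blue: C(7,2)C(4,1)/C(11,3) = 28/55; then P = C(10,2)/C(20,2) = 9/38
  3 blue: C(7,3)C(4,0)/C(11,3) = 7/33; then P = C(11,2)/C(20,2) = 11/38
P(both blue) = 2443/10450 ≈ 0.2338.

2443/10450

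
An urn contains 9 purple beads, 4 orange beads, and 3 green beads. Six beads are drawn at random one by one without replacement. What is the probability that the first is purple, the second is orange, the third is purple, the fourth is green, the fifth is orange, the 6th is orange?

Multiply the conditional probability of each draw in order, without replacement, so each draw removes one from its color and from the total.
P = (9/16) · (4/15) · (8/14) · (3/13) · (3/12) · (2/11) = 9/10010 ≈ 0.0009.

9/10010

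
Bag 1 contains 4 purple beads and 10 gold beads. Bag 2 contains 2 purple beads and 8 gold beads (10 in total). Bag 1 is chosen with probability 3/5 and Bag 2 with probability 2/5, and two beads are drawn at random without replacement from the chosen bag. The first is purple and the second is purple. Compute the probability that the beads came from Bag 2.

91/496

P(E | Bag 1) = 6/91; P(E | Bag 2) = 1/45.
P(E) = 3/5·6/91 + 2/5·1/45 = 992/20475.
By Bayes' rule, P(Bag 2 | E) = 2/225 / 992/20475 = 91/496 ≈ 0.1835.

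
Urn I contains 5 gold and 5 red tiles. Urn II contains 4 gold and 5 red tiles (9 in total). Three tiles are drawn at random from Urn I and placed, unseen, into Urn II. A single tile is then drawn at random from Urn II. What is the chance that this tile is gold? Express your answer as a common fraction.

Condition on how many of the transferred tiles are gold (from Urn I: 5 gold of 10; then Urn II has 12 total).
  0 gold: C(5,0)C(5,3)/C(10,3) = 1/12; then P = 4/12
  1 gold: C(5,1)C(5,2)/C(10,3) = 5/12; then P = 5/12
  2 gold: C(5,2)C(5,1)/C(10,3) = 5/12; then P = 6/12
  3 gold: C(5,3)C(5,0)/C(10,3) = 1/12; then P = 7/12
P(gold from Urn II) = 11/24 ≈ 0.4583.

11/24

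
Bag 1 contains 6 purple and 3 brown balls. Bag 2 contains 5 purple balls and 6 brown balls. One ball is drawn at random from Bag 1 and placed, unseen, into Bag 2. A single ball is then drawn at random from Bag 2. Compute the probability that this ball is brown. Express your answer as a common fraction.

19/36

Condition on how many of the transferred balls are brown (from Bag 1: 3 brown of 9; then Bag 2 has 12 total).
  0 brown: C(3,0)C(6,1)/C(9,1) = 2/3; then P = 6/12
  1 brown: C(3,1)C(6,0)/C(9,1) = 1/3; then P = 7/12
P(brown from Bag 2) = 19/36 ≈ 0.5278.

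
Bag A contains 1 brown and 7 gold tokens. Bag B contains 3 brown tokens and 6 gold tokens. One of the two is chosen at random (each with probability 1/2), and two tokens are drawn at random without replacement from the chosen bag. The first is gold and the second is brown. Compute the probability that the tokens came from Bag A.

P(E | Bag A) = 1/8; P(E | Bag B) = 1/4.
P(E) = 1/2·1/8 + 1/2·1/4 = 3/16.
By Bayes' rule, P(Bag A | E) = 1/16 / 3/16 = 1/3 ≈ 0.3333.

1/3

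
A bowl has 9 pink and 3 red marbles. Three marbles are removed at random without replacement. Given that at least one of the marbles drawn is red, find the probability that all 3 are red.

1/136

P(all 3 red) = C(3,3)/C(12,3) = 1/220; P(at least one red) = 1 − C(9,3)/C(12,3) = 34/55.
Since 'all 3 red' ⊆ 'at least one red', P(all 3 | at least one) = 1/220 / 34/55 = 1/136 ≈ 0.0074.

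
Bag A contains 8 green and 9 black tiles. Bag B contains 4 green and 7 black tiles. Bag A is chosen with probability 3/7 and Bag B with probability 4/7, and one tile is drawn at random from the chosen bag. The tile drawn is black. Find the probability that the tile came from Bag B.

P(black | Bag A) = 9/17; P(black | Bag B) = 7/11.
P(black) = 3/7·9/17 + 4/7·7/11 = 773/1309.
By Bayes' rule, P(Bag B | black) = 4/11 / 773/1309 = 476/773 ≈ 0.6158.

476/773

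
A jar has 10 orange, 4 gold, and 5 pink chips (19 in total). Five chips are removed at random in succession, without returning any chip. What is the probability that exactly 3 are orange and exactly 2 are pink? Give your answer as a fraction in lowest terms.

Unordered draws without replacement: count favorable combinations over C(19,5).
Favorable = C(10,3) · C(4,0) · C(5,2) = 1200; total = C(19,5) = 11628.
P = 1200/11628 = 100/969 ≈ 0.1032.

100/969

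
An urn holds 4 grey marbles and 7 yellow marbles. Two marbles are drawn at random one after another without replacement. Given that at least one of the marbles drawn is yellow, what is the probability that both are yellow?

P(both yellow) = C(7,2)/C(11,2) = 21/55; P(at least one yellow) = 1 − C(4,2)/C(11,2) = 49/55.
Since 'both yellow' ⊆ 'at least one yellow', P(both | at least one) = 21/55 / 49/55 = 3/7 ≈ 0.4286.

3/7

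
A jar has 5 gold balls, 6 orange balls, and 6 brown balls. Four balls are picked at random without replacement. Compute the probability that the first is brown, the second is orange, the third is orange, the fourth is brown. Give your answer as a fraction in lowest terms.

15/952

Multiply the conditional probability of each draw in order, without replacement, so each draw removes one from its color and from the total.
P = (6/17) · (6/16) · (5/15) · (5/14) = 15/952 ≈ 0.0158.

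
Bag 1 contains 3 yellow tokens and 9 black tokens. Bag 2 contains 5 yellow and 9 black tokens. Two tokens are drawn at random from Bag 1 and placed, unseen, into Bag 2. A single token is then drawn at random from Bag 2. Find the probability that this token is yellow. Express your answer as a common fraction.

11/32

Condition on how many of the transferred tokens are yellow (from Bag 1: 3 yellow of 12; then Bag 2 has 16 total).
  0 yellow: C(3,0)C(9,2)/C(12,2) = 6/11; then P = 5/16
  1 yellow: C(3,1)C(9,1)/C(12,2) = 9/22; then P = 6/16
  2 yellow: C(3,2)C(9,0)/C(12,2) = 1/22; then P = 7/16
P(yellow from Bag 2) = 11/32 ≈ 0.3438.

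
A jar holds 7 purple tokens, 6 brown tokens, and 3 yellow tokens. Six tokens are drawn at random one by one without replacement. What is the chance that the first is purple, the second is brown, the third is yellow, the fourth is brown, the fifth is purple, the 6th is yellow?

3/2288

Multiply the conditional probability of each draw in order, without replacement, so each draw removes one from its color and from the total.
P = (7/16) · (6/15) · (3/14) · (5/13) · (6/12) · (2/11) = 3/2288 ≈ 0.0013.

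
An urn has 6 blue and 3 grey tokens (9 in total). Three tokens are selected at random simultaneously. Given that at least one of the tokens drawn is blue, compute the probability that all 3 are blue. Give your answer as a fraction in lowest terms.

P(all 3 blue) = C(6,3)/C(9,3) = 5/21; P(at least one blue) = 1 − C(3,3)/C(9,3) = 83/84.
Since 'all 3 blue' ⊆ 'at least one blue', P(all 3 | at least one) = 5/21 / 83/84 = 20/83 ≈ 0.2410.

20/83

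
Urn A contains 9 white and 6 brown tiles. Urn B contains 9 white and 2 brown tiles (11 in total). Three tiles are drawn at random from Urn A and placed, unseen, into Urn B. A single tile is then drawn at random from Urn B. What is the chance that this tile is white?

27/35

Condition on how many of the transferred tiles are white (from Urn A: 9 white of 15; then Urn B has 14 total).
  0 white: C(9,0)C(6,3)/C(15,3) = 4/91; then P = 9/14
  1 white: C(9,1)C(6,2)/C(15,3) = 27/91; then P = 10/14
  2 white: C(9,2)C(6,1)/C(15,3) = 216/455; then P = 11/14
  3 white: C(9,3)C(6,0)/C(15,3) = 12/65; then P = 12/14
P(white from Urn B) = 27/35 ≈ 0.7714.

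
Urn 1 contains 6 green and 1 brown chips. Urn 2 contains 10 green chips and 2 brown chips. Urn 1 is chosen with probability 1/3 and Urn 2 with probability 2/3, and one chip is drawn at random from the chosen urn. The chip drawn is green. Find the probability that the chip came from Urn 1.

18/53

P(green | Urn 1) = 6/7; P(green | Urn 2) = 5/6.
P(green) = 1/3·6/7 + 2/3·5/6 = 53/63.
By Bayes' rule, P(Urn 1 | green) = 2/7 / 53/63 = 18/53 ≈ 0.3396.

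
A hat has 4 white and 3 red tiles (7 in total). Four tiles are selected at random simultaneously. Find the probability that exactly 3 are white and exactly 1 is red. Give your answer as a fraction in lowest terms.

12/35

Unordered draws without replacement: count favorable combinations over C(7,4).
Favorable = C(4,3) · C(3,1) = 12; total = C(7,4) = 35.
P = 12/35 = 12/35 ≈ 0.3429.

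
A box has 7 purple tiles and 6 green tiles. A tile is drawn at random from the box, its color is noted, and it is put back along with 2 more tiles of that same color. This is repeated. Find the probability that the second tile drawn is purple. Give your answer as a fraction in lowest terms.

7/13

Condition on the first draw. If first is purple (prob 7/13), second-purple has prob (9)/(15); if not (prob 6/13), it has prob 7/(15).
P = (7/13)·(9/15) + (6/13)·(7/15) = 7/13 ≈ 0.5385.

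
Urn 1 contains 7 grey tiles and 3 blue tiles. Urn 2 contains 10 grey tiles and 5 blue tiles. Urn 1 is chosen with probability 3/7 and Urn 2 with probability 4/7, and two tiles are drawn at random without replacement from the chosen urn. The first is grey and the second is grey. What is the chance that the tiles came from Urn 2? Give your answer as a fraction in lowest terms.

P(E | Urn 1) = 7/15; P(E | Urn 2) = 3/7.
P(E) = 3/7·7/15 + 4/7·3/7 = 109/245.
By Bayes' rule, P(Urn 2 | E) = 12/49 / 109/245 = 60/109 ≈ 0.5505.

60/109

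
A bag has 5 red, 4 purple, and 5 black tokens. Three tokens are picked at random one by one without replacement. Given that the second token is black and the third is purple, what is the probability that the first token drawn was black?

1/3

P(first=black and the second token is black and the third is purple) = (5/14)·(4/13)·(4/12) = 10/273.
P(E) = Σ over first color = 25/546 + 5/182 + 10/273 = 10/91.
By Bayes, P(first=black | E) = 10/273 / 10/91 = 1/3 ≈ 0.3333.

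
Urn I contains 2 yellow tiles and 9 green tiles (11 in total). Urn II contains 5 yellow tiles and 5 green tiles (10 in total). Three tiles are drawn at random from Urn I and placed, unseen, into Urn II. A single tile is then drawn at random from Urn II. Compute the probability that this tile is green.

Condition on how many of the transferred tiles are green (from Urn I: 9 green of 11; then Urn II has 13 total).
  1 green: C(9,1)C(2,2)/C(11,3) = 3/55; then P = 6/13
  2 green: C(9,2)C(2,1)/C(11,3) = 24/55; then P = 7/13
  3 green: C(9,3)C(2,0)/C(11,3) = 28/55; then P = 8/13
P(green from Urn II) = 82/143 ≈ 0.5734.

82/143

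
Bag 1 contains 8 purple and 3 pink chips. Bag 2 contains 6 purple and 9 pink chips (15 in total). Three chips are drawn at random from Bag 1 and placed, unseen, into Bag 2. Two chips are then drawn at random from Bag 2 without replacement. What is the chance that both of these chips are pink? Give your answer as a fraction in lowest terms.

Condition on how many of the transferred chips are pink (from Bag 1: 3 pink of 11; then Bag 2 has 18 total).
  0 pink: C(3,0)C(8,3)/C(11,3) = 56/165; then P = C(9,2)/C(18,2) = 4/17
  1 pink: C(3,1)C(8,2)/C(11,3) = 28/55; then P = C(10,2)/C(18,2) = 5/17
  2 pink: C(3,2)C(8,1)/C(11,3) = 8/55; then P = C(11,2)/C(18,2) = 55/153
  3 pink: C(3,3)C(8,0)/C(11,3) = 1/165; then P = C(12,2)/C(18,2) = 22/51
P(both pink) = 266/935 ≈ 0.2845.

266/935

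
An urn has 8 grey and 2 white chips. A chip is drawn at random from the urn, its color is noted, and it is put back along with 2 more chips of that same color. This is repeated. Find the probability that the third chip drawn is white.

Sum over the four possibilities for the first two draws (white/not-white each), tracking how the white count and total change by +2 per draw.
P(third is white) = 1/5 ≈ 0.2000. (In a Pólya urn every draw has the same marginal probability 2/10.)

1/5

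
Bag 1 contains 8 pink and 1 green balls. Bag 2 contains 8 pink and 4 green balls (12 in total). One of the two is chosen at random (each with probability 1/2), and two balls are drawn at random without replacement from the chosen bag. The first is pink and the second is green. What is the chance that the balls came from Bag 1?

11/35

P(E | Bag 1) = 1/9; P(E | Bag 2) = 8/33.
P(E) = 1/2·1/9 + 1/2·8/33 = 35/198.
By Bayes' rule, P(Bag 1 | E) = 1/18 / 35/198 = 11/35 ≈ 0.3143.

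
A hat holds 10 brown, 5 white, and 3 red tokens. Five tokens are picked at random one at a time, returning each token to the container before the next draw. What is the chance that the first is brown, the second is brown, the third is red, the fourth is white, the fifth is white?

Multiply the conditional probability of each draw in order, with replacement (the composition resets each draw).
P = (10/18) · (10/18) · (3/18) · (5/18) · (5/18) = 625/157464 ≈ 0.0040.

625/157464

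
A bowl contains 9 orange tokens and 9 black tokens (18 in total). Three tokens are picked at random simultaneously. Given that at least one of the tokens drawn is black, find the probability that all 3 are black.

7/61

P(all 3 black) = C(9,3)/C(18,3) = 7/68; P(at least one black) = 1 − C(9,3)/C(18,3) = 61/68.
Since 'all 3 black' ⊆ 'at least one black', P(all 3 | at least one) = 7/68 / 61/68 = 7/61 ≈ 0.1148.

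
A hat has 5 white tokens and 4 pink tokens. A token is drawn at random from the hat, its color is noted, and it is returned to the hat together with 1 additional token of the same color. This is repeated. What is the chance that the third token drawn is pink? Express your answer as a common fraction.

Sum over the four possibilities for the first two draws (pink/not-pink each), tracking how the pink count and total change by +1 per draw.
P(third is pink) = 4/9 ≈ 0.4444. (In a Pólya urn every draw has the same marginal probability 4/9.)

4/9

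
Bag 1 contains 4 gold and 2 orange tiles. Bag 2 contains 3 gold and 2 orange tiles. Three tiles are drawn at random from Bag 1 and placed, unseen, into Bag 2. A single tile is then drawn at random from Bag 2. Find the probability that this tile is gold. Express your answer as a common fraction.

5/8

Condition on how many of the transferred tiles are gold (from Bag 1: 4 gold of 6; then Bag 2 has 8 total).
  1 gold: C(4,1)C(2,2)/C(6,3) = 1/5; then P = 4/8
  2 gold: C(4,2)C(2,1)/C(6,3) = 3/5; then P = 5/8
  3 gold: C(4,3)C(2,0)/C(6,3) = 1/5; then P = 6/8
P(gold from Bag 2) = 5/8 ≈ 0.6250.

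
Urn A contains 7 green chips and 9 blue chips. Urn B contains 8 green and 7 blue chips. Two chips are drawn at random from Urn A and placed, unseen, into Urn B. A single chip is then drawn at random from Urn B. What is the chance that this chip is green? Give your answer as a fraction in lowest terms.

71/136

Condition on how many of the transferred chips are green (from Urn A: 7 green of 16; then Urn B has 17 total).
  0 green: C(7,0)C(9,2)/C(16,2) = 3/10; then P = 8/17
  1 green: C(7,1)C(9,1)/C(16,2) = 21/40; then P = 9/17
  2 green: C(7,2)C(9,0)/C(16,2) = 7/40; then P = 10/17
P(green from Urn B) = 71/136 ≈ 0.5221.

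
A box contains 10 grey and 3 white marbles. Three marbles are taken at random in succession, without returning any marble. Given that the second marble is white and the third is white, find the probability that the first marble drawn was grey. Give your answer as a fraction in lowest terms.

10/11

P(first=grey and the second marble is white and the third is white) = (10/13)·(3/12)·(2/11) = 5/143.
P(E) = Σ over first color = 5/143 + 1/286 = 1/26.
By Bayes, P(first=grey | E) = 5/143 / 1/26 = 10/11 ≈ 0.9091.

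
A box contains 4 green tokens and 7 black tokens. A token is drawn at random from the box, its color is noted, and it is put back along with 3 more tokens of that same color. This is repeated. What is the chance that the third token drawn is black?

7/11

Sum over the four possibilities for the first two draws (black/not-black each), tracking how the black count and total change by +3 per draw.
P(third is black) = 7/11 ≈ 0.6364. (In a Pólya urn every draw has the same marginal probability 7/11.)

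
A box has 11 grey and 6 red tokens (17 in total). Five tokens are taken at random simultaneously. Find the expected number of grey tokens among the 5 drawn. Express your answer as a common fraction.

By linearity of expectation, E[X] = Σ P(draw i is grey); by symmetry each draw (even without replacement) has P(grey) = 11/17.
E[X] = 5 · 11/17 = 55/17 ≈ 3.2353.

55/17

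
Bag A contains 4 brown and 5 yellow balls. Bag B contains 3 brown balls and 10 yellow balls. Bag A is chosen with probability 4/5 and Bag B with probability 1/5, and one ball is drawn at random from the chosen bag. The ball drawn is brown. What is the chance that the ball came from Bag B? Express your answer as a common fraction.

P(brown | Bag A) = 4/9; P(brown | Bag B) = 3/13.
P(brown) = 4/5·4/9 + 1/5·3/13 = 47/117.
By Bayes' rule, P(Bag B | brown) = 3/65 / 47/117 = 27/235 ≈ 0.1149.

27/235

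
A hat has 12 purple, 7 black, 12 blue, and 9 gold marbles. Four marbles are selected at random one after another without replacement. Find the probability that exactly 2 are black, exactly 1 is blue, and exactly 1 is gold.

Unordered draws without replacement: count favorable combinations over C(40,4).
Favorable = C(12,0) · C(7,2) · C(12,1) · C(9,1) = 2268; total = C(40,4) = 91390.
P = 2268/91390 = 1134/45695 ≈ 0.0248.

1134/45695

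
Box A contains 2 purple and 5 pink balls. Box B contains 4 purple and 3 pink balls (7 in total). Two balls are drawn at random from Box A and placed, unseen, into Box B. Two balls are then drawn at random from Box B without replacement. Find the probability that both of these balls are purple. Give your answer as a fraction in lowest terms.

25/108

Condition on how many of the transferred balls are purple (from Box A: 2 purple of 7; then Box B has 9 total).
  0 purple: C(2,0)C(5,2)/C(7,2) = 10/21; then P = C(4,2)/C(9,2) = 1/6
  1 purple: C(2,1)C(5,1)/C(7,2) = 10/21; then P = C(5,2)/C(9,2) = 5/18
  2 purple: C(2,2)C(5,0)/C(7,2) = 1/21; then P = C(6,2)/C(9,2) = 5/12
P(both purple) = 25/108 ≈ 0.2315.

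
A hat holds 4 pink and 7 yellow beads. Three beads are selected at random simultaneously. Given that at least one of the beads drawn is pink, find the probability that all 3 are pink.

2/65

P(all 3 pink) = C(4,3)/C(11,3) = 4/165; P(at least one pink) = 1 − C(7,3)/C(11,3) = 26/33.
Since 'all 3 pink' ⊆ 'at least one pink', P(all 3 | at least one) = 4/165 / 26/33 = 2/65 ≈ 0.0308.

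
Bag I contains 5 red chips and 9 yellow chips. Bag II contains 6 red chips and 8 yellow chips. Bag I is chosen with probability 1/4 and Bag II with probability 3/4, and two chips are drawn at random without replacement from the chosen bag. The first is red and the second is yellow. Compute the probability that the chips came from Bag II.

16/21

P(E | Bag I) = 45/182; P(E | Bag II) = 24/91.
P(E) = 1/4·45/182 + 3/4·24/91 = 27/104.
By Bayes' rule, P(Bag II | E) = 18/91 / 27/104 = 16/21 ≈ 0.7619.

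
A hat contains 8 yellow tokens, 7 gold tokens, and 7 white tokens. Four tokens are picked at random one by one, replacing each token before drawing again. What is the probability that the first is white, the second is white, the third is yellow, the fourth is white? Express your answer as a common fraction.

Multiply the conditional probability of each draw in order, with replacement (the composition resets each draw).
P = (7/22) · (7/22) · (8/22) · (7/22) = 343/29282 ≈ 0.0117.

343/29282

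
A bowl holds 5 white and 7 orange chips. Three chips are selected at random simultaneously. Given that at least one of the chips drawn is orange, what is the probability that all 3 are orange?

P(all 3 orange) = C(7,3)/C(12,3) = 7/44; P(at least one orange) = 1 − C(5,3)/C(12,3) = 21/22.
Since 'all 3 orange' ⊆ 'at least one orange', P(all 3 | at least one) = 7/44 / 21/22 = 1/6 ≈ 0.1667.

1/6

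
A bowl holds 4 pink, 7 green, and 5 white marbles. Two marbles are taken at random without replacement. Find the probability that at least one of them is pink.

Use the complement: P(at least one pink) = 1 − P(no pink).
P(none) = C(12,2)/C(16,2) = 66/120.
So P = 1 − 66/120 = 9/20 ≈ 0.4500.

9/20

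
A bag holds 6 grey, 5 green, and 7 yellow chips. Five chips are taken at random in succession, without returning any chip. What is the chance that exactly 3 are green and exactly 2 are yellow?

5/204

Unordered draws without replacement: count favorable combinations over C(18,5).
Favorable = C(6,0) · C(5,3) · C(7,2) = 210; total = C(18,5) = 8568.
P = 210/8568 = 5/204 ≈ 0.0245.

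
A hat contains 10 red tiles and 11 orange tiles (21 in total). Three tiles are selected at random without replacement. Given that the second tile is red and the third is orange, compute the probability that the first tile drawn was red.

9/19

P(first=red and the second tile is red and the third is orange) = (10/21)·(9/20)·(11/19) = 33/266.
P(E) = Σ over first color = 33/266 + 55/399 = 11/42.
By Bayes, P(first=red | E) = 33/266 / 11/42 = 9/19 ≈ 0.4737.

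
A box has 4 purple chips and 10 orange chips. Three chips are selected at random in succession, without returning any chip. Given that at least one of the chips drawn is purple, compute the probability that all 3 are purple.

1/61

P(all 3 purple) = C(4,3)/C(14,3) = 1/91; P(at least one purple) = 1 − C(10,3)/C(14,3) = 61/91.
Since 'all 3 purple' ⊆ 'at least one purple', P(all 3 | at least one) = 1/91 / 61/91 = 1/61 ≈ 0.0164.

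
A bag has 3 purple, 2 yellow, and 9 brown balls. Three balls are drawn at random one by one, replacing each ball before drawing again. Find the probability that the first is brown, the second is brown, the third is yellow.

Multiply the conditional probability of each draw in order, with replacement (the composition resets each draw).
P = (9/14) · (9/14) · (2/14) = 81/1372 ≈ 0.0590.

81/1372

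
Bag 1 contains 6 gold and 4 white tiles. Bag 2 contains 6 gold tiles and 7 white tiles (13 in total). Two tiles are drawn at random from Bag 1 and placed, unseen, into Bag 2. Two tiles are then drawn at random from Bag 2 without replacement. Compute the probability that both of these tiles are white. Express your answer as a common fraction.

401/1575

Condition on how many of the transferred tiles are white (from Bag 1: 4 white of 10; then Bag 2 has 15 total).
  0 white: C(4,0)C(6,2)/C(10,2) = 1/3; then P = C(7,2)/C(15,2) = 1/5
  1 white: C(4,1)C(6,1)/C(10,2) = 8/15; then P = C(8,2)/C(15,2) = 4/15
  2 white: C(4,2)C(6,0)/C(10,2) = 2/15; then P = C(9,2)/C(15,2) = 12/35
P(both white) = 401/1575 ≈ 0.2546.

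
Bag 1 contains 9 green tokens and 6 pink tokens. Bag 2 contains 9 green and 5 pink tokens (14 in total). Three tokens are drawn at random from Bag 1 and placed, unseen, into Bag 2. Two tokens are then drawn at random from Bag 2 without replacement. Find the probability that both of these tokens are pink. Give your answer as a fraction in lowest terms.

115/952

Condition on how many of the transferred tokens are pink (from Bag 1: 6 pink of 15; then Bag 2 has 17 total).
  0 pink: C(6,0)C(9,3)/C(15,3) = 12/65; then P = C(5,2)/C(17,2) = 5/68
  1 pink: C(6,1)C(9,2)/C(15,3) = 216/455; then P = C(6,2)/C(17,2) = 15/136
  2 pink: C(6,2)C(9,1)/C(15,3) = 27/91; then P = C(7,2)/C(17,2) = 21/136
  3 pink: C(6,3)C(9,0)/C(15,3) = 4/91; then P = C(8,2)/C(17,2) = 7/34
P(both pink) = 115/952 ≈ 0.1208.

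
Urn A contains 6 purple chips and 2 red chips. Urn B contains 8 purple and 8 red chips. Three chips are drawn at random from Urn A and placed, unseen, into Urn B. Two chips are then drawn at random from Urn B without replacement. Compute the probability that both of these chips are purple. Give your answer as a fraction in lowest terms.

1333/4788

Condition on how many of the transferred chips are purple (from Urn A: 6 purple of 8; then Urn B has 19 total).
  1 purple: C(6,1)C(2,2)/C(8,3) = 3/28; then P = C(9,2)/C(19,2) = 4/19
  2 purple: C(6,2)C(2,1)/C(8,3) = 15/28; then P = C(10,2)/C(19,2) = 5/19
  3 purple: C(6,3)C(2,0)/C(8,3) = 5/14; then P = C(11,2)/C(19,2) = 55/171
P(both purple) = 1333/4788 ≈ 0.2784.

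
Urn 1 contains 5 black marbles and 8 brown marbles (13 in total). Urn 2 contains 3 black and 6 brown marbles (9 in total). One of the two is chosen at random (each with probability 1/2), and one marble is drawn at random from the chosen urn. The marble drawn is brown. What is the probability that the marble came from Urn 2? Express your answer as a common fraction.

13/25

P(brown | Urn 1) = 8/13; P(brown | Urn 2) = 2/3.
P(brown) = 1/2·8/13 + 1/2·2/3 = 25/39.
By Bayes' rule, P(Urn 2 | brown) = 1/3 / 25/39 = 13/25 ≈ 0.5200.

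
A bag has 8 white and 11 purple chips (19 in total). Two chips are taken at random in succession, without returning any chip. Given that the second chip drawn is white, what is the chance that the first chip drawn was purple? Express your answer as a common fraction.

P(first=purple and the second chip drawn is white) = (11/19)·(8/18) = 44/171.
P(the second chip drawn is white) = Σ over first color = 28/171 + 44/171 = 8/19.
By Bayes, P(first=purple | the second chip drawn is white) = 44/171 / 8/19 = 11/18 ≈ 0.6111.

11/18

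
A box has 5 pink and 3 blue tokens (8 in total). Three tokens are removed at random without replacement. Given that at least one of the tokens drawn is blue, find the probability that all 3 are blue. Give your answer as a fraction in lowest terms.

1/46

P(all 3 blue) = C(3,3)/C(8,3) = 1/56; P(at least one blue) = 1 − C(5,3)/C(8,3) = 23/28.
Since 'all 3 blue' ⊆ 'at least one blue', P(all 3 | at least one) = 1/56 / 23/28 = 1/46 ≈ 0.0217.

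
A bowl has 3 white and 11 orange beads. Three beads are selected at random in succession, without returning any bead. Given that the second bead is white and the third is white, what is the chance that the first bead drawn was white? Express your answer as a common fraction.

P(first=white and the second bead is white and the third is white) = (3/14)·(2/13)·(1/12) = 1/364.
P(E) = Σ over first color = 1/364 + 11/364 = 3/91.
By Bayes, P(first=white | E) = 1/364 / 3/91 = 1/12 ≈ 0.0833.

1/12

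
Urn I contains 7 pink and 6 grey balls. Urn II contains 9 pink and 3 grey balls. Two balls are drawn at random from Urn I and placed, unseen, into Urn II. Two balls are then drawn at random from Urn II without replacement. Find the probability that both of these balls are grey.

Condition on how many of the transferred balls are grey (from Urn I: 6 grey of 13; then Urn II has 14 total).
  0 grey: C(6,0)C(7,2)/C(13,2) = 7/26; then P = C(3,2)/C(14,2) = 3/91
  1 grey: C(6,1)C(7,1)/C(13,2) = 7/13; then P = C(4,2)/C(14,2) = 6/91
  2 grey: C(6,2)C(7,0)/C(13,2) = 5/26; then P = C(5,2)/C(14,2) = 10/91
P(both grey) = 155/2366 ≈ 0.0655.

155/2366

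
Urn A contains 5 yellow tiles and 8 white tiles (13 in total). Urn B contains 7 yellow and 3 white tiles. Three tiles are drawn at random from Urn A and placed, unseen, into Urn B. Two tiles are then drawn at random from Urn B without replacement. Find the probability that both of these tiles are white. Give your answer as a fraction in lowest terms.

125/1014

Condition on how many of the transferred tiles are white (from Urn A: 8 white of 13; then Urn B has 13 total).
  0 white: C(8,0)C(5,3)/C(13,3) = 5/143; then P = C(3,2)/C(13,2) = 1/26
  1 white: C(8,1)C(5,2)/C(13,3) = 40/143; then P = C(4,2)/C(13,2) = 1/13
  2 white: C(8,2)C(5,1)/C(13,3) = 70/143; then P = C(5,2)/C(13,2) = 5/39
  3 white: C(8,3)C(5,0)/C(13,3) = 28/143; then P = C(6,2)/C(13,2) = 5/26
P(both white) = 125/1014 ≈ 0.1233.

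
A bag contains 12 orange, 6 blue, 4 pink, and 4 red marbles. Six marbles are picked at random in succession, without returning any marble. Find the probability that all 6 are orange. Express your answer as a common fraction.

6/1495

Unordered draws without replacement: count favorable combinations over C(26,6).
Favorable = C(12,6) · C(6,0) · C(4,0) · C(4,0) = 924; total = C(26,6) = 230230.
P = 924/230230 = 6/1495 ≈ 0.0040.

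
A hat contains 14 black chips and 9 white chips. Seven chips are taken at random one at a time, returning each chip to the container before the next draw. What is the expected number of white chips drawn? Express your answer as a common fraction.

By linearity of expectation, E[X] = Σ P(draw i is white); each independent draw has P(white) = 9/23.
E[X] = 7 · 9/23 = 63/23 ≈ 2.7391.

63/23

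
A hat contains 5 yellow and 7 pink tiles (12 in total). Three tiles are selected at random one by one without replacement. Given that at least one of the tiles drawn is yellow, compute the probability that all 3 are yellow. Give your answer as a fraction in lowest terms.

P(all 3 yellow) = C(5,3)/C(12,3) = 1/22; P(at least one yellow) = 1 − C(7,3)/C(12,3) = 37/44.
Since 'all 3 yellow' ⊆ 'at least one yellow', P(all 3 | at least one) = 1/22 / 37/44 = 2/37 ≈ 0.0541.

2/37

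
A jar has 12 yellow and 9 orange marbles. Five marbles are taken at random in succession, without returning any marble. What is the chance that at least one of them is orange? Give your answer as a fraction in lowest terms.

Use the complement: P(at least one orange) = 1 − P(no orange).
P(none) = C(12,5)/C(21,5) = 792/20349.
So P = 1 − 792/20349 = 2173/2261 ≈ 0.9611.

2173/2261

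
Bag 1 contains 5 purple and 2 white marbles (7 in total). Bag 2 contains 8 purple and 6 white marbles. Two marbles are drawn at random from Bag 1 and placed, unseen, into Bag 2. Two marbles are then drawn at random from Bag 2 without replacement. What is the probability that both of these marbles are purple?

419/1260

Condition on how many of the transferred marbles are purple (from Bag 1: 5 purple of 7; then Bag 2 has 16 total).
  0 purple: C(5,0)C(2,2)/C(7,2) = 1/21; then P = C(8,2)/C(16,2) = 7/30
  1 purple: C(5,1)C(2,1)/C(7,2) = 10/21; then P = C(9,2)/C(16,2) = 3/10
  2 purple: C(5,2)C(2,0)/C(7,2) = 10/21; then P = C(10,2)/C(16,2) = 3/8
P(both purple) = 419/1260 ≈ 0.3325.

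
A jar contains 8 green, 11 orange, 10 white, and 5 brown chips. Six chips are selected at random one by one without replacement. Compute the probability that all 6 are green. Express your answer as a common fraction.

Unordered draws without replacement: count favorable combinations over C(34,6).
Favorable = C(8,6) · C(11,0) · C(10,0) · C(5,0) = 28; total = C(34,6) = 1344904.
P = 28/1344904 = 7/336226 ≈ 0.0000.

7/336226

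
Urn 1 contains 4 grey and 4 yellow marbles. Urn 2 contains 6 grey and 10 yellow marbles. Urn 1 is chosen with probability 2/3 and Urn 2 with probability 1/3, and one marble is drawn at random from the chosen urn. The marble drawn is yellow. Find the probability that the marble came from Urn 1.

P(yellow | Urn 1) = 1/2; P(yellow | Urn 2) = 5/8.
P(yellow) = 2/3·1/2 + 1/3·5/8 = 13/24.
By Bayes' rule, P(Urn 1 | yellow) = 1/3 / 13/24 = 8/13 ≈ 0.6154.

8/13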